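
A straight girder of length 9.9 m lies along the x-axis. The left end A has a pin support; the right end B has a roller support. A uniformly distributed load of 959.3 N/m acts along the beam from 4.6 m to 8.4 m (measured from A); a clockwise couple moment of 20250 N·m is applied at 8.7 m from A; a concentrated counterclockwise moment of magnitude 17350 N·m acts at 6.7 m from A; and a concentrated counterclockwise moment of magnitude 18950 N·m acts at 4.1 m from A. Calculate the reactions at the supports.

A_x = 0, A_y = 2873 N, B_y = 772.2 N

Resultant of the distributed load: 959.3 × 3.8 = 3645.34 N at 6.5 m from A.
Moments about A: B_y·9.9 − (959.3·3.8)·6.5 − 20250 + 17350 + 18950 = 0 → B_y = 7644.71/9.9 = 772.193 ≈ 772.2 N.
ΣF_y = 0: A_y + 772.193 − 959.3·3.8 = 0 → A_y = 2873 N.
ΣF_x = 0: no horizontal applied forces, so A_x = 0.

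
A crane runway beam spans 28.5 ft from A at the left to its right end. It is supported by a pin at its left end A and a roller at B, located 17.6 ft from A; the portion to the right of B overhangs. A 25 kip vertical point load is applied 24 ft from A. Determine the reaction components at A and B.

A_x = 0, A_y = -9.091 kip, B_y = 34.09 kip

Moments about A: B_y·17.6 − 25·24 = 0 → B_y = 600/17.6 = 34.0909 ≈ 34.09 kip.
ΣF_y = 0: A_y + 34.0909 − 25 = 0 → A_y = -9.091 kip.
ΣF_x = 0: no horizontal applied forces, so A_x = 0.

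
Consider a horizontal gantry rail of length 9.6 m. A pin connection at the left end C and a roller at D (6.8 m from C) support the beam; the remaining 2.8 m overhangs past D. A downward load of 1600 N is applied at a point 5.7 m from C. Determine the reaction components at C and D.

C_x = 0, C_y = 258.8 N, D_y = 1341 N

Taking moments about C: D_y·6.8 − 1600·5.7 = 0 → D_y = 9120/6.8 = 1341.18 ≈ 1341 N.
ΣF_y = 0: C_y + 1341.18 − 1600 = 0 → C_y = 258.8 N.
ΣF_x = 0: no horizontal applied forces, so C_x = 0.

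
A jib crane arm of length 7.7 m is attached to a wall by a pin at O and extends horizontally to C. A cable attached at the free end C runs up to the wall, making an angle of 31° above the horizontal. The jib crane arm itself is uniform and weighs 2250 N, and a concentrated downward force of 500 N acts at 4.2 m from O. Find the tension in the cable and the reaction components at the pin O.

T = 2714 N, O_x = 2326 N, O_y = 1352 N

ΣM about O: T·sin31°·7.7 − 2250·3.85 − 500·4.2 = 0 → T = 10762.5/(7.7·0.515038) = 2713.83 ≈ 2714 N.
ΣF_x = 0: O_x − T·cos31° = 0 → O_x = 2713.83 × 0.857167 = 2326 N.
ΣF_y = 0: O_y + T·sin31° − 2250 − 500 = 0 → O_y = 2750 − 2713.83 × 0.515038 = 1352 N.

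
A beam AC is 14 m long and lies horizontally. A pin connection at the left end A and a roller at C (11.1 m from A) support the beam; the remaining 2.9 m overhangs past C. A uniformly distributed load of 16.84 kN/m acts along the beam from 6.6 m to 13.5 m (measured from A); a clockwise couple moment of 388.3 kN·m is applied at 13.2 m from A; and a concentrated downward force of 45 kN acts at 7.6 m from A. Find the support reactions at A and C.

Resultant of the distributed load: 16.84 × 6.9 = 116.196 kN at 10.05 m from A.
ΣM about A: C_y·11.1 − (16.84·6.9)·10.05 − 388.3 − 45·7.6 = 0 → C_y = 1898.0698/11.1 = 170.997 ≈ 171.0 kN.
ΣF_y = 0: A_y + 170.997 − 16.84·6.9 − 45 = 0 → A_y = -9.801 kN.
ΣF_x = 0: no horizontal applied forces, so A_x = 0.

A_x = 0, A_y = -9.801 kN, C_y = 171.0 kN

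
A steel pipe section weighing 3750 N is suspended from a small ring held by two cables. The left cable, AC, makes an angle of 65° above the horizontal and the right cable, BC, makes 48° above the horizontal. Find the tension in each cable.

ΣF_x = 0: −T_AC·cos65° + T_BC·cos48° = 0 → T_BC = 0.631593·T_AC.
ΣF_y = 0: T_AC·sin65° + T_BC·sin48° = 3750.
Substitute: T_AC·(0.906308 + 0.631593·0.743145) = 3750 → T_AC = 2725.94 ≈ 2726 N.
Then T_BC = 0.631593 × 2725.94 = 1722 N.

T_AC = 2726 N, T_BC = 1722 N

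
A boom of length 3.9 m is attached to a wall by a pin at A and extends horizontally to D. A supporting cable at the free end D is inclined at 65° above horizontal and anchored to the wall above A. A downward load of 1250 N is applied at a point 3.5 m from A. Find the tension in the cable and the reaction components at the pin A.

ΣM about A: T·sin65°·3.9 − 1250·3.5 = 0 → T = 4375/(3.9·0.906308) = 1237.76 ≈ 1238 N.
ΣF_x = 0: A_x − T·cos65° = 0 → A_x = 1237.76 × 0.422618 = 523.1 N.
ΣF_y = 0: A_y + T·sin65° − 1250 = 0 → A_y = 1250 − 1237.76 × 0.906308 = 128.2 N.

T = 1238 N, A_x = 523.1 N, A_y = 128.2 N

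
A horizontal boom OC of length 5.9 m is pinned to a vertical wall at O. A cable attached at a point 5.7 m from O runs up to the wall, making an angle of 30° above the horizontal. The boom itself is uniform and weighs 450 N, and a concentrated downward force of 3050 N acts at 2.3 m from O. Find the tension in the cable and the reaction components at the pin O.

ΣM about O: T·sin30°·5.7 − 450·2.95 − 3050·2.3 = 0 → T = 8342.5/(5.7·0.5) = 2927.19 ≈ 2927 N.
ΣF_x = 0: O_x − T·cos30° = 0 → O_x = 2927.19 × 0.866025 = 2535 N.
ΣF_y = 0: O_y + T·sin30° − 450 − 3050 = 0 → O_y = 3500 − 2927.19 × 0.5 = 2036 N.

T = 2927 N, O_x = 2535 N, O_y = 2036 N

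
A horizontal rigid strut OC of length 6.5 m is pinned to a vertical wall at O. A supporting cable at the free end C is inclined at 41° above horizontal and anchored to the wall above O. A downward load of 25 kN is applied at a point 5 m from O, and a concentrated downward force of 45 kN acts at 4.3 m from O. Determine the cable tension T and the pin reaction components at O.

ΣM about O: T·sin41°·6.5 − 25·5 − 45·4.3 = 0 → T = 318.5/(6.5·0.656059) = 74.6884 ≈ 74.69 kN.
ΣF_x = 0: O_x − T·cos41° = 0 → O_x = 74.6884 × 0.75471 = 56.37 kN.
ΣF_y = 0: O_y + T·sin41° − 25 − 45 = 0 → O_y = 70 − 74.6884 × 0.656059 = 21.00 kN.

T = 74.69 kN, O_x = 56.37 kN, O_y = 21.00 kN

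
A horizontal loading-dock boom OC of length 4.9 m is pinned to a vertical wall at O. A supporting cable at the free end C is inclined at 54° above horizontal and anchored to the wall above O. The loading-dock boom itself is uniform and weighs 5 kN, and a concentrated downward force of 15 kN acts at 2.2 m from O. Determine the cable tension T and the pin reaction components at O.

T = 11.41 kN, O_x = 6.709 kN, O_y = 10.77 kN

ΣM about O: T·sin54°·4.9 − 5·2.45 − 15·2.2 = 0 → T = 45.25/(4.9·0.809017) = 11.4147 ≈ 11.41 kN.
ΣF_x = 0: O_x − T·cos54° = 0 → O_x = 11.4147 × 0.587785 = 6.709 kN.
ΣF_y = 0: O_y + T·sin54° − 5 − 15 = 0 → O_y = 20 − 11.4147 × 0.809017 = 10.77 kN.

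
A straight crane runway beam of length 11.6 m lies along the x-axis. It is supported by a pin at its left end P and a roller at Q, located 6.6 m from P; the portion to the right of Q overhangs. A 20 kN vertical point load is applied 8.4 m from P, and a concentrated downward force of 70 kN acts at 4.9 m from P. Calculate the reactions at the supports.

P_x = 0, P_y = 12.58 kN, Q_y = 77.42 kN

ΣM about P: Q_y·6.6 − 20·8.4 − 70·4.9 = 0 → Q_y = 511/6.6 = 77.4242 ≈ 77.42 kN.
ΣF_y = 0: P_y + 77.4242 − 20 − 70 = 0 → P_y = 12.58 kN.
ΣF_x = 0: no horizontal applied forces, so P_x = 0.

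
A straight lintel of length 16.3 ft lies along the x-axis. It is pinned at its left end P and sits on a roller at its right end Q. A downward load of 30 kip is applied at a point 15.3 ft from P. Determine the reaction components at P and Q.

Taking moments about P: Q_y·16.3 − 30·15.3 = 0 → Q_y = 459/16.3 = 28.1595 ≈ 28.16 kip.
ΣF_y = 0: P_y + 28.1595 − 30 = 0 → P_y = 1.840 kip.
ΣF_x = 0: no horizontal applied forces, so P_x = 0.

P_x = 0, P_y = 1.840 kip, Q_y = 28.16 kip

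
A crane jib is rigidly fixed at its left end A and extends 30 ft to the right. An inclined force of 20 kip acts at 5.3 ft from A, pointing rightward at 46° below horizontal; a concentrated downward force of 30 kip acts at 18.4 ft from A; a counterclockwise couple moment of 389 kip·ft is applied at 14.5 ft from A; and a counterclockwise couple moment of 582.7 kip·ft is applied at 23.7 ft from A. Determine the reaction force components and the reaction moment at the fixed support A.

A_x = -13.89 kip, A_y = 44.39 kip, M_A = -343.4 kip·ft

ΣF_x = 0: A_x + 20·cos46° = 0 → A_x = -13.89 kip.
ΣF_y = 0: A_y − 20·sin46° − 30 = 0 → A_y = 44.39 kip.
ΣM about A: M_A − 20·sin46°·5.3 − 30·18.4 + 389 + 582.7 = 0 → M_A = -343.4 kip·ft.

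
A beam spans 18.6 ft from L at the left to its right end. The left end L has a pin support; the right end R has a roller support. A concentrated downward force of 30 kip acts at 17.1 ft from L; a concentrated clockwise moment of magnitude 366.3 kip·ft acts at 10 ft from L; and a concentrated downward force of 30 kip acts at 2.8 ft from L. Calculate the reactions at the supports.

Taking moments about L: R_y·18.6 − 30·17.1 − 366.3 − 30·2.8 = 0 → R_y = 963.3/18.6 = 51.7903 ≈ 51.79 kip.
ΣF_y = 0: L_y + 51.7903 − 30 − 30 = 0 → L_y = 8.210 kip.
ΣF_x = 0: no horizontal applied forces, so L_x = 0.

L_x = 0, L_y = 8.210 kip, R_y = 51.79 kip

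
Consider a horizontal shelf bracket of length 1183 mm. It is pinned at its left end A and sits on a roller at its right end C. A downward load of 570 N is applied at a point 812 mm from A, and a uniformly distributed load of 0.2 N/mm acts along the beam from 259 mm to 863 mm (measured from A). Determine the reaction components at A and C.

A_x = 0, A_y = 242.3 N, C_y = 448.5 N

Resultant of the distributed load: 0.2 × 604 = 120.8 N at 561 mm from A.
Moments about A: C_y·1183 − 570·812 − (0.2·604)·561 = 0 → C_y = 530608.8/1183 = 448.528 ≈ 448.5 N.
ΣF_y = 0: A_y + 448.528 − 570 − 0.2·604 = 0 → A_y = 242.3 N.
ΣF_x = 0: no horizontal applied forces, so A_x = 0.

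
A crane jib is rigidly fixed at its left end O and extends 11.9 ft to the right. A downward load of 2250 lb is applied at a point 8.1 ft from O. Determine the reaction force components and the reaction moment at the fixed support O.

ΣF_x = 0: O_x = 0.
ΣF_y = 0: O_y − 2250 = 0 → O_y = 2250 lb.
ΣM about O: M_O − 2250·8.1 = 0 → M_O = 18220 lb·ft.

O_x = 0, O_y = 2250 lb, M_O = 18220 lb·ft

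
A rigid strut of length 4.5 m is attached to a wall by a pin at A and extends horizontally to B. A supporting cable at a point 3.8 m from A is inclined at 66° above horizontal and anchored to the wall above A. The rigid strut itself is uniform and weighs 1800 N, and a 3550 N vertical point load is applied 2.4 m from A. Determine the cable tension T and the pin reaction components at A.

ΣM about A: T·sin66°·3.8 − 1800·2.25 − 3550·2.4 = 0 → T = 12570/(3.8·0.913545) = 3620.94 ≈ 3621 N.
ΣF_x = 0: A_x − T·cos66° = 0 → A_x = 3620.94 × 0.406737 = 1473 N.
ΣF_y = 0: A_y + T·sin66° − 1800 − 3550 = 0 → A_y = 5350 − 3620.94 × 0.913545 = 2042 N.

T = 3621 N, A_x = 1473 N, A_y = 2042 N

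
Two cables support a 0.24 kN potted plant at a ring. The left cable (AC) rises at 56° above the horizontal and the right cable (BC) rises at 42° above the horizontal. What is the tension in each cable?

T_AC = 0.1801 kN, T_BC = 0.1355 kN

ΣF_x = 0: −T_AC·cos56° + T_BC·cos42° = 0 → T_BC = 0.752468·T_AC.
ΣF_y = 0: T_AC·sin56° + T_BC·sin42° = 0.24.
Substitute: T_AC·(0.829038 + 0.752468·0.669131) = 0.24 → T_AC = 0.180107 ≈ 0.1801 kN.
Then T_BC = 0.752468 × 0.180107 = 0.1355 kN.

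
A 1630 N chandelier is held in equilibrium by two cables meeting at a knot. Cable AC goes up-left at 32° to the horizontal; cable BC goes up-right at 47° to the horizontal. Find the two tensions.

ΣF_x = 0: −T_AC·cos32° + T_BC·cos47° = 0 → T_BC = 1.24348·T_AC.
ΣF_y = 0: T_AC·sin32° + T_BC·sin47° = 1630.
Substitute: T_AC·(0.529919 + 1.24348·0.731354) = 1630 → T_AC = 1132.46 ≈ 1132 N.
Then T_BC = 1.24348 × 1132.46 = 1408 N.

T_AC = 1132 N, T_BC = 1408 N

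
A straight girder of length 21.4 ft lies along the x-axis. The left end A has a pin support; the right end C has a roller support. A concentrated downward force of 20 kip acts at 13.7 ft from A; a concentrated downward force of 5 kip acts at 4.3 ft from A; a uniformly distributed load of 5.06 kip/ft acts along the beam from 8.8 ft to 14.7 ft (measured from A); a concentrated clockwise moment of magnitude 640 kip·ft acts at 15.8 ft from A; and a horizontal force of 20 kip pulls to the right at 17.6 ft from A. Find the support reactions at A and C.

A_x = -20.00 kip, A_y = -5.253 kip, C_y = 60.11 kip

Resultant of the distributed load: 5.06 × 5.9 = 29.854 kip at 11.75 ft from A.
Moments about A: C_y·21.4 − 20·13.7 − 5·4.3 − (5.06·5.9)·11.75 − 640 = 0 → C_y = 1286.2845/21.4 = 60.1068 ≈ 60.11 kip.
ΣF_y = 0: A_y + 60.1068 − 20 − 5 − 5.06·5.9 = 0 → A_y = -5.253 kip.
ΣF_x = 0: A_x + 20 = 0 → A_x = -20.00 kip.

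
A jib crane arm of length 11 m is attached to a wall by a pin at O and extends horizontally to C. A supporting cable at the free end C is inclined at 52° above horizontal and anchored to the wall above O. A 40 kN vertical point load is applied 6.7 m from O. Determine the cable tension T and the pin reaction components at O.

T = 30.92 kN, O_x = 19.03 kN, O_y = 15.64 kN

ΣM about O: T·sin52°·11 − 40·6.7 = 0 → T = 268/(11·0.788011) = 30.9179 ≈ 30.92 kN.
ΣF_x = 0: O_x − T·cos52° = 0 → O_x = 30.9179 × 0.615661 = 19.03 kN.
ΣF_y = 0: O_y + T·sin52° − 40 = 0 → O_y = 40 − 30.9179 × 0.788011 = 15.64 kN.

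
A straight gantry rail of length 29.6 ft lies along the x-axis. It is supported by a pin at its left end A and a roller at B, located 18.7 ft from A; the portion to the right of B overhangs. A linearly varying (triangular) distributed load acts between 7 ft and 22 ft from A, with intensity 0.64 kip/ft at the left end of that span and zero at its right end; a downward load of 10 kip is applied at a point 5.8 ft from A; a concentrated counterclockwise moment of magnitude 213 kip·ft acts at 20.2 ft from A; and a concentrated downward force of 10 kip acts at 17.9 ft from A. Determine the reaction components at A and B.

Resultant of the triangular load: ½ × 0.64 × 15 = 4.8 kip, acting at 12 ft from A (one-third of the span from the peak).
Moments about A: B_y·18.7 − (½·0.64·15)·12 − 10·5.8 + 213 − 10·17.9 = 0 → B_y = 81.6/18.7 = 4.36364 ≈ 4.364 kip.
ΣF_y = 0: A_y + 4.36364 − ½·0.64·15 − 10 − 10 = 0 → A_y = 20.44 kip.
ΣF_x = 0: no horizontal applied forces, so A_x = 0.

A_x = 0, A_y = 20.44 kip, B_y = 4.364 kip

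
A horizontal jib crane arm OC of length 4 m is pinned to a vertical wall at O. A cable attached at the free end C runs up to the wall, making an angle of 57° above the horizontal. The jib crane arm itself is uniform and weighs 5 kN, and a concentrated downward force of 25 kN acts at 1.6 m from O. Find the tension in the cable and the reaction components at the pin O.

ΣM about O: T·sin57°·4 − 5·2 − 25·1.6 = 0 → T = 50/(4·0.838671) = 14.9045 ≈ 14.90 kN.
ΣF_x = 0: O_x − T·cos57° = 0 → O_x = 14.9045 × 0.544639 = 8.118 kN.
ΣF_y = 0: O_y + T·sin57° − 5 − 25 = 0 → O_y = 30 − 14.9045 × 0.838671 = 17.50 kN.

T = 14.90 kN, O_x = 8.118 kN, O_y = 17.50 kN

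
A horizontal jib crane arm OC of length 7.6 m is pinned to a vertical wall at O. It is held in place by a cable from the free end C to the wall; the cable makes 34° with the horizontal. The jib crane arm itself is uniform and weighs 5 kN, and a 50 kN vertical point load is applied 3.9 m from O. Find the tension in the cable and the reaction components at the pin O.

T = 50.35 kN, O_x = 41.75 kN, O_y = 26.84 kN

ΣM about O: T·sin34°·7.6 − 5·3.8 − 50·3.9 = 0 → T = 214/(7.6·0.559193) = 50.3545 ≈ 50.35 kN.
ΣF_x = 0: O_x − T·cos34° = 0 → O_x = 50.3545 × 0.829038 = 41.75 kN.
ΣF_y = 0: O_y + T·sin34° − 5 − 50 = 0 → O_y = 55 − 50.3545 × 0.559193 = 26.84 kN.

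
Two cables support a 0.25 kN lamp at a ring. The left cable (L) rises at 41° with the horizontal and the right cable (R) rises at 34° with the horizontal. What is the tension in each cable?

T_L = 0.2146 kN, T_R = 0.1953 kN

ΣF_x = 0: −T_L·cos41° + T_R·cos34° = 0 → T_R = 0.910344·T_L.
ΣF_y = 0: T_L·sin41° + T_R·sin34° = 0.25.
Substitute: T_L·(0.656059 + 0.910344·0.559193) = 0.25 → T_L = 0.214571 ≈ 0.2146 kN.
Then T_R = 0.910344 × 0.214571 = 0.1953 kN.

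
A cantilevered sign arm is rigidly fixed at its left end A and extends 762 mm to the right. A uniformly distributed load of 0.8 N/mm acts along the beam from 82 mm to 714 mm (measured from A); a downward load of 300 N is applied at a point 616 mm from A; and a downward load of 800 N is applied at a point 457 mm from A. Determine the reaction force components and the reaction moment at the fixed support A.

A_x = 0, A_y = 1606 N, M_A = 751600 N·mm

Resultant of the distributed load: 0.8 × 632 = 505.6 N at 398 mm from A.
ΣF_x = 0: A_x = 0.
ΣF_y = 0: A_y − 0.8·632 − 300 − 800 = 0 → A_y = 1606 N.
ΣM about A: M_A − (0.8·632)·398 − 300·616 − 800·457 = 0 → M_A = 751600 N·mm.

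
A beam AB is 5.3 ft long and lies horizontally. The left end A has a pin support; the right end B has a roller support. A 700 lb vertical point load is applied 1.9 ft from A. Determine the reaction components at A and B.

Moments about A: B_y·5.3 − 700·1.9 = 0 → B_y = 1330/5.3 = 250.943 ≈ 250.9 lb.
ΣF_y = 0: A_y + 250.943 − 700 = 0 → A_y = 449.1 lb.
ΣF_x = 0: no horizontal applied forces, so A_x = 0.

A_x = 0, A_y = 449.1 lb, B_y = 250.9 lb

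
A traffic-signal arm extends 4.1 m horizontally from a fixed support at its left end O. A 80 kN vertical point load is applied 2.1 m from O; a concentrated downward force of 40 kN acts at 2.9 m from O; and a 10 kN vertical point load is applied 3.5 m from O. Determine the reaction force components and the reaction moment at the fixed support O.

O_x = 0, O_y = 130.0 kN, M_O = 319.0 kN·m

ΣF_x = 0: O_x = 0.
ΣF_y = 0: O_y − 80 − 40 − 10 = 0 → O_y = 130.0 kN.
ΣM about O: M_O − 80·2.1 − 40·2.9 − 10·3.5 = 0 → M_O = 319.0 kN·m.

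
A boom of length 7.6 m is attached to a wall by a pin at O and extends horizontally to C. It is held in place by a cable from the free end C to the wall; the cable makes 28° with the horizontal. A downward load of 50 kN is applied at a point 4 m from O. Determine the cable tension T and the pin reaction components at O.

ΣM about O: T·sin28°·7.6 − 50·4 = 0 → T = 200/(7.6·0.469472) = 56.054 ≈ 56.05 kN.
ΣF_x = 0: O_x − T·cos28° = 0 → O_x = 56.054 × 0.882948 = 49.49 kN.
ΣF_y = 0: O_y + T·sin28° − 50 = 0 → O_y = 50 − 56.054 × 0.469472 = 23.68 kN.

T = 56.05 kN, O_x = 49.49 kN, O_y = 23.68 kN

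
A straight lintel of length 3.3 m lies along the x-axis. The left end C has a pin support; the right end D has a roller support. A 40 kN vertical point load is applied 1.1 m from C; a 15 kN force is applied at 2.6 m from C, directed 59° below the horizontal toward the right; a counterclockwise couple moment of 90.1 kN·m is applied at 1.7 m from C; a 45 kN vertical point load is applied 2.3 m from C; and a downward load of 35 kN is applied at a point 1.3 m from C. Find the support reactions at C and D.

C_x = -7.726 kN, C_y = 91.55 kN, D_y = 41.31 kN

ΣM about C: D_y·3.3 − 40·1.1 − 15·sin59°·2.6 + 90.1 − 45·2.3 − 35·1.3 = 0 → D_y = 136.33/3.3 = 41.3121 ≈ 41.31 kN.
ΣF_y = 0: C_y + 41.3121 − 40 − 15·sin59° − 45 − 35 = 0 → C_y = 91.55 kN.
ΣF_x = 0: C_x + 15·cos59° = 0 → C_x = -7.726 kN.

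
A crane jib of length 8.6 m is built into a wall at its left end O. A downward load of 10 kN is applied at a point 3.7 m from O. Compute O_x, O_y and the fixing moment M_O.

ΣF_x = 0: O_x = 0.
ΣF_y = 0: O_y − 10 = 0 → O_y = 10.00 kN.
ΣM about O: M_O − 10·3.7 = 0 → M_O = 37.00 kN·m.

O_x = 0, O_y = 10.00 kN, M_O = 37.00 kN·m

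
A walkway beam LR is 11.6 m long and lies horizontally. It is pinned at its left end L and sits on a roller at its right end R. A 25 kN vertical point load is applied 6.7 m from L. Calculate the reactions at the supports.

L_x = 0, L_y = 10.56 kN, R_y = 14.44 kN

Taking moments about L: R_y·11.6 − 25·6.7 = 0 → R_y = 167.5/11.6 = 14.4397 ≈ 14.44 kN.
ΣF_y = 0: L_y + 14.4397 − 25 = 0 → L_y = 10.56 kN.
ΣF_x = 0: no horizontal applied forces, so L_x = 0.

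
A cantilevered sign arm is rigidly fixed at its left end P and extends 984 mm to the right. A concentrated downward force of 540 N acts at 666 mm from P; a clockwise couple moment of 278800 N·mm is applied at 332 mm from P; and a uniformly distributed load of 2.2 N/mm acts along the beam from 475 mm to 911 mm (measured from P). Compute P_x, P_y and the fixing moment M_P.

Resultant of the distributed load: 2.2 × 436 = 959.2 N at 693 mm from P.
ΣF_x = 0: P_x = 0.
ΣF_y = 0: P_y − 540 − 2.2·436 = 0 → P_y = 1499 N.
ΣM about P: M_P − 540·666 − 278800 − (2.2·436)·693 = 0 → M_P = 1303000 N·mm.

P_x = 0, P_y = 1499 N, M_P = 1303000 N·mm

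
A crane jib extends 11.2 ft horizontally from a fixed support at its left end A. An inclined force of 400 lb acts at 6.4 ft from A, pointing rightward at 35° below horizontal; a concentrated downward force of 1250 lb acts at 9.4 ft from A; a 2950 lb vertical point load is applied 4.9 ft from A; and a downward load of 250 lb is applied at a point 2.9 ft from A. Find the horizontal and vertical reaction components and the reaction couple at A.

ΣF_x = 0: A_x + 400·cos35° = 0 → A_x = -327.7 lb.
ΣF_y = 0: A_y − 400·sin35° − 1250 − 2950 − 250 = 0 → A_y = 4679 lb.
ΣM about A: M_A − 400·sin35°·6.4 − 1250·9.4 − 2950·4.9 − 250·2.9 = 0 → M_A = 28400 lb·ft.

A_x = -327.7 lb, A_y = 4679 lb, M_A = 28400 lb·ft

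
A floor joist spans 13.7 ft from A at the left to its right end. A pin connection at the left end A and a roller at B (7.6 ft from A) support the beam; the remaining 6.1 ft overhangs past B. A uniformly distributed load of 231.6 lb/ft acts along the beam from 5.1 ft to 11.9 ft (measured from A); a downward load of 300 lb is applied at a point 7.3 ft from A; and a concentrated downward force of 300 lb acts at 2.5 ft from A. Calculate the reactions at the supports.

Resultant of the distributed load: 231.6 × 6.8 = 1574.88 lb at 8.5 ft from A.
Moments about A: B_y·7.6 − (231.6·6.8)·8.5 − 300·7.3 − 300·2.5 = 0 → B_y = 16326.48/7.6 = 2148.22 ≈ 2148 lb.
ΣF_y = 0: A_y + 2148.22 − 231.6·6.8 − 300 − 300 = 0 → A_y = 26.66 lb.
ΣF_x = 0: no horizontal applied forces, so A_x = 0.

A_x = 0, A_y = 26.66 lb, B_y = 2148 lb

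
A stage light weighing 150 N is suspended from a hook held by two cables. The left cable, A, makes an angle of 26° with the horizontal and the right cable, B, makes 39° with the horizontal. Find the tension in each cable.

ΣF_x = 0: −T_A·cos26° + T_B·cos39° = 0 → T_B = 1.15653·T_A.
ΣF_y = 0: T_A·sin26° + T_B·sin39° = 150.
Substitute: T_A·(0.438371 + 1.15653·0.62932) = 150 → T_A = 128.623 ≈ 128.6 N.
Then T_B = 1.15653 × 128.623 = 148.8 N.

T_A = 128.6 N, T_B = 148.8 N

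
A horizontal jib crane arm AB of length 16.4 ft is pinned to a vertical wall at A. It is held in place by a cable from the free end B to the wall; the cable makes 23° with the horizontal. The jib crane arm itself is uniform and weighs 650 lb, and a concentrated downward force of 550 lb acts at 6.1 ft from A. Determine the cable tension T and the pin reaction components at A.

T = 1355 lb, A_x = 1248 lb, A_y = 670.4 lb

ΣM about A: T·sin23°·16.4 − 650·8.2 − 550·6.1 = 0 → T = 8685/(16.4·0.390731) = 1355.34 ≈ 1355 lb.
ΣF_x = 0: A_x − T·cos23° = 0 → A_x = 1355.34 × 0.920505 = 1248 lb.
ΣF_y = 0: A_y + T·sin23° − 650 − 550 = 0 → A_y = 1200 − 1355.34 × 0.390731 = 670.4 lb.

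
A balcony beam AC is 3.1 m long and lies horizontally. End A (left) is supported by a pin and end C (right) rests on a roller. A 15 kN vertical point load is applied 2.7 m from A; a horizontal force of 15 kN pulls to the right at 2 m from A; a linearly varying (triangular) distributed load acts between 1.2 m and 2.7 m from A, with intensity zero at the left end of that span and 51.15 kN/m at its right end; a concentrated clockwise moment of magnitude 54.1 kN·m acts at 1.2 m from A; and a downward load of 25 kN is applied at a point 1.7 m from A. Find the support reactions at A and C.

A_x = -15.00 kN, A_y = 6.912 kN, C_y = 71.45 kN

Resultant of the triangular load: ½ × 51.15 × 1.5 = 38.3625 kN, acting at 2.2 m from A (one-third of the span from the peak).
Taking moments about A: C_y·3.1 − 15·2.7 − (½·51.15·1.5)·2.2 − 54.1 − 25·1.7 = 0 → C_y = 221.4975/3.1 = 71.4508 ≈ 71.45 kN.
ΣF_y = 0: A_y + 71.4508 − 15 − ½·51.15·1.5 − 25 = 0 → A_y = 6.912 kN.
ΣF_x = 0: A_x + 15 = 0 → A_x = -15.00 kN.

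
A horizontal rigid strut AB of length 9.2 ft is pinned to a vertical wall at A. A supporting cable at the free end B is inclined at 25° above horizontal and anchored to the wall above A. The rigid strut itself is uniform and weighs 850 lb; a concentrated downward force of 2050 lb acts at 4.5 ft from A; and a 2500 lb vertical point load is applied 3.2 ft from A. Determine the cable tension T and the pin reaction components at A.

ΣM about A: T·sin25°·9.2 − 850·4.6 − 2050·4.5 − 2500·3.2 = 0 → T = 21135/(9.2·0.422618) = 5435.84 ≈ 5436 lb.
ΣF_x = 0: A_x − T·cos25° = 0 → A_x = 5435.84 × 0.906308 = 4927 lb.
ΣF_y = 0: A_y + T·sin25° − 850 − 2050 − 2500 = 0 → A_y = 5400 − 5435.84 × 0.422618 = 3103 lb.

T = 5436 lb, A_x = 4927 lb, A_y = 3103 lb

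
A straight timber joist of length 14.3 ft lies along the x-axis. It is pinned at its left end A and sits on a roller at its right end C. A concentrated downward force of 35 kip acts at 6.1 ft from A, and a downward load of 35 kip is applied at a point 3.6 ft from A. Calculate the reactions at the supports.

Moments about A: C_y·14.3 − 35·6.1 − 35·3.6 = 0 → C_y = 339.5/14.3 = 23.7413 ≈ 23.74 kip.
ΣF_y = 0: A_y + 23.7413 − 35 − 35 = 0 → A_y = 46.26 kip.
ΣF_x = 0: no horizontal applied forces, so A_x = 0.

A_x = 0, A_y = 46.26 kip, C_y = 23.74 kip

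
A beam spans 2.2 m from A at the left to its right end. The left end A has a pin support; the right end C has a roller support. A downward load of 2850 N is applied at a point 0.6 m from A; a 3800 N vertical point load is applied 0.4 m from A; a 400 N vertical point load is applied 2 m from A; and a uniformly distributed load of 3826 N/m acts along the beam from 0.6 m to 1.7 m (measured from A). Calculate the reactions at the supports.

Resultant of the distributed load: 3826 × 1.1 = 4208.6 N at 1.15 m from A.
Moments about A: C_y·2.2 − 2850·0.6 − 3800·0.4 − 400·2 − (3826·1.1)·1.15 = 0 → C_y = 8869.89/2.2 = 4031.77 ≈ 4032 N.
ΣF_y = 0: A_y + 4031.77 − 2850 − 3800 − 400 − 3826·1.1 = 0 → A_y = 7227 N.
ΣF_x = 0: no horizontal applied forces, so A_x = 0.

A_x = 0, A_y = 7227 N, C_y = 4032 N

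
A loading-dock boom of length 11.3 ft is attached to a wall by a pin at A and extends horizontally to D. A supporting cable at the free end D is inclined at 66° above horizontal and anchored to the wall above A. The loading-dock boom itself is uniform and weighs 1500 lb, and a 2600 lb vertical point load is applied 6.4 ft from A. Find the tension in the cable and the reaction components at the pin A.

ΣM about A: T·sin66°·11.3 − 1500·5.65 − 2600·6.4 = 0 → T = 25115/(11.3·0.913545) = 2432.9 ≈ 2433 lb.
ΣF_x = 0: A_x − T·cos66° = 0 → A_x = 2432.9 × 0.406737 = 989.6 lb.
ΣF_y = 0: A_y + T·sin66° − 1500 − 2600 = 0 → A_y = 4100 − 2432.9 × 0.913545 = 1877 lb.

T = 2433 lb, A_x = 989.6 lb, A_y = 1877 lb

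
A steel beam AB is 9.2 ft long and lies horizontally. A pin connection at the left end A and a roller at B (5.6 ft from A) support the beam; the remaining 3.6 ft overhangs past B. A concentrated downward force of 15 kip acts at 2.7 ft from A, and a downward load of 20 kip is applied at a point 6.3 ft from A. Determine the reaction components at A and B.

A_x = 0, A_y = 5.268 kip, B_y = 29.73 kip

Moments about A: B_y·5.6 − 15·2.7 − 20·6.3 = 0 → B_y = 166.5/5.6 = 29.7321 ≈ 29.73 kip.
ΣF_y = 0: A_y + 29.7321 − 15 − 20 = 0 → A_y = 5.268 kip.
ΣF_x = 0: no horizontal applied forces, so A_x = 0.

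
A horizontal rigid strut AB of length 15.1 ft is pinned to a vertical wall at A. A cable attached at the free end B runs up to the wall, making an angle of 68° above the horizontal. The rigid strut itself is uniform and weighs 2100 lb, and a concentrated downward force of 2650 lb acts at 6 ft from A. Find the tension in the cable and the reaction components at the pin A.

T = 2268 lb, A_x = 849.7 lb, A_y = 2647 lb

ΣM about A: T·sin68°·15.1 − 2100·7.55 − 2650·6 = 0 → T = 31755/(15.1·0.927184) = 2268.14 ≈ 2268 lb.
ΣF_x = 0: A_x − T·cos68° = 0 → A_x = 2268.14 × 0.374607 = 849.7 lb.
ΣF_y = 0: A_y + T·sin68° − 2100 − 2650 = 0 → A_y = 4750 − 2268.14 × 0.927184 = 2647 lb.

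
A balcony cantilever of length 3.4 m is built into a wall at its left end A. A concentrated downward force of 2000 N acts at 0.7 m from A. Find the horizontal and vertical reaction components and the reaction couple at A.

A_x = 0, A_y = 2000 N, M_A = 1400 N·m

ΣF_x = 0: A_x = 0.
ΣF_y = 0: A_y − 2000 = 0 → A_y = 2000 N.
ΣM about A: M_A − 2000·0.7 = 0 → M_A = 1400 N·m.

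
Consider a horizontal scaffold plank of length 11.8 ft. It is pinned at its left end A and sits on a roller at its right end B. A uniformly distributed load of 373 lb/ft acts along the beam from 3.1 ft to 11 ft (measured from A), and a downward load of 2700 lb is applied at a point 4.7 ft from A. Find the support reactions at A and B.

A_x = 0, A_y = 2811 lb, B_y = 2836 lb

Resultant of the distributed load: 373 × 7.9 = 2946.7 lb at 7.05 ft from A.
ΣM about A: B_y·11.8 − (373·7.9)·7.05 − 2700·4.7 = 0 → B_y = 33464.235/11.8 = 2835.95 ≈ 2836 lb.
ΣF_y = 0: A_y + 2835.95 − 373·7.9 − 2700 = 0 → A_y = 2811 lb.
ΣF_x = 0: no horizontal applied forces, so A_x = 0.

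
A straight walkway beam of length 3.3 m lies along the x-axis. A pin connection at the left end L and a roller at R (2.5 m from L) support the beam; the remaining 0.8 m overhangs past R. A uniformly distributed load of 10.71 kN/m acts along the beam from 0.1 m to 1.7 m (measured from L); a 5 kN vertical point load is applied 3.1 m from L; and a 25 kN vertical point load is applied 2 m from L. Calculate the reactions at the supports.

L_x = 0, L_y = 14.77 kN, R_y = 32.37 kN

Resultant of the distributed load: 10.71 × 1.6 = 17.136 kN at 0.9 m from L.
ΣM about L: R_y·2.5 − (10.71·1.6)·0.9 − 5·3.1 − 25·2 = 0 → R_y = 80.9224/2.5 = 32.369 ≈ 32.37 kN.
ΣF_y = 0: L_y + 32.369 − 10.71·1.6 − 5 − 25 = 0 → L_y = 14.77 kN.
ΣF_x = 0: no horizontal applied forces, so L_x = 0.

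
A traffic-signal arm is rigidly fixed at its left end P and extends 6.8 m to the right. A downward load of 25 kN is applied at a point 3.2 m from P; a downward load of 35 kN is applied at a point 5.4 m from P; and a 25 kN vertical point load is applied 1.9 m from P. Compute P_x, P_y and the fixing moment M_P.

ΣF_x = 0: P_x = 0.
ΣF_y = 0: P_y − 25 − 35 − 25 = 0 → P_y = 85.00 kN.
ΣM about P: M_P − 25·3.2 − 35·5.4 − 25·1.9 = 0 → M_P = 316.5 kN·m.

P_x = 0, P_y = 85.00 kN, M_P = 316.5 kN·m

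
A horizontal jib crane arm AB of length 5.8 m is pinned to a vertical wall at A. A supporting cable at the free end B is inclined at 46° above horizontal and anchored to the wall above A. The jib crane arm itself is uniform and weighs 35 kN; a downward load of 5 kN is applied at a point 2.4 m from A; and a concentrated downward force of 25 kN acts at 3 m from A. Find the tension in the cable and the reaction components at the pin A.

ΣM about A: T·sin46°·5.8 − 35·2.9 − 5·2.4 − 25·3 = 0 → T = 188.5/(5.8·0.71934) = 45.1803 ≈ 45.18 kN.
ΣF_x = 0: A_x − T·cos46° = 0 → A_x = 45.1803 × 0.694658 = 31.38 kN.
ΣF_y = 0: A_y + T·sin46° − 35 − 5 − 25 = 0 → A_y = 65 − 45.1803 × 0.71934 = 32.50 kN.

T = 45.18 kN, A_x = 31.38 kN, A_y = 32.50 kN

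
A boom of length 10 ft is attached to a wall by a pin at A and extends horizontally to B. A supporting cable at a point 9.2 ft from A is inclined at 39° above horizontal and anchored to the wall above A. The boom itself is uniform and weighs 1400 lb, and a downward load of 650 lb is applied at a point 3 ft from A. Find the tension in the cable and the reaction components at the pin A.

T = 1546 lb, A_x = 1201 lb, A_y = 1077 lb

ΣM about A: T·sin39°·9.2 − 1400·5 − 650·3 = 0 → T = 8950/(9.2·0.62932) = 1545.84 ≈ 1546 lb.
ΣF_x = 0: A_x − T·cos39° = 0 → A_x = 1545.84 × 0.777146 = 1201 lb.
ΣF_y = 0: A_y + T·sin39° − 1400 − 650 = 0 → A_y = 2050 − 1545.84 × 0.62932 = 1077 lb.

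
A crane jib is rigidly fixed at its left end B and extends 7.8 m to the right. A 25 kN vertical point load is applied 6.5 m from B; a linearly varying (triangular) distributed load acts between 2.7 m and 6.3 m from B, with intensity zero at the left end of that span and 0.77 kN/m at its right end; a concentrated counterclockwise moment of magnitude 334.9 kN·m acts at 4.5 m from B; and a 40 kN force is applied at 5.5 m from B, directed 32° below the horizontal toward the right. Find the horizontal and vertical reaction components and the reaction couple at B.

B_x = -33.92 kN, B_y = 47.58 kN, M_B = -48.75 kN·m

Resultant of the triangular load: ½ × 0.77 × 3.6 = 1.386 kN, acting at 5.1 m from B (one-third of the span from the peak).
ΣF_x = 0: B_x + 40·cos32° = 0 → B_x = -33.92 kN.
ΣF_y = 0: B_y − 25 − ½·0.77·3.6 − 40·sin32° = 0 → B_y = 47.58 kN.
ΣM about B: M_B − 25·6.5 − (½·0.77·3.6)·5.1 + 334.9 − 40·sin32°·5.5 = 0 → M_B = -48.75 kN·m.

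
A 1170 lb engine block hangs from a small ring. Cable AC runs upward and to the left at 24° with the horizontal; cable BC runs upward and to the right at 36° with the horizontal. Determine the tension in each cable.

ΣF_x = 0: −T_AC·cos24° + T_BC·cos36° = 0 → T_BC = 1.1292·T_AC.
ΣF_y = 0: T_AC·sin24° + T_BC·sin36° = 1170.
Substitute: T_AC·(0.406737 + 1.1292·0.587785) = 1170 → T_AC = 1092.98 ≈ 1093 lb.
Then T_BC = 1.1292 × 1092.98 = 1234 lb.

T_AC = 1093 lb, T_BC = 1234 lb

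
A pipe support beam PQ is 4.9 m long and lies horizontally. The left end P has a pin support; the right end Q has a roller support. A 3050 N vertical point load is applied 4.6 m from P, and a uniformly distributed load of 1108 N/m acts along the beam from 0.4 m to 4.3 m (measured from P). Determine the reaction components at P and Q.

Resultant of the distributed load: 1108 × 3.9 = 4321.2 N at 2.35 m from P.
ΣM about P: Q_y·4.9 − 3050·4.6 − (1108·3.9)·2.35 = 0 → Q_y = 24184.82/4.9 = 4935.68 ≈ 4936 N.
ΣF_y = 0: P_y + 4935.68 − 3050 − 1108·3.9 = 0 → P_y = 2436 N.
ΣF_x = 0: no horizontal applied forces, so P_x = 0.

P_x = 0, P_y = 2436 N, Q_y = 4936 N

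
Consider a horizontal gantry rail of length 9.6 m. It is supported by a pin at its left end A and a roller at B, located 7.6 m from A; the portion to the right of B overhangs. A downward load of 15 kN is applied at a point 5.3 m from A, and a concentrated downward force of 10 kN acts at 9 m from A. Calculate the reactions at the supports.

Moments about A: B_y·7.6 − 15·5.3 − 10·9 = 0 → B_y = 169.5/7.6 = 22.3026 ≈ 22.30 kN.
ΣF_y = 0: A_y + 22.3026 − 15 − 10 = 0 → A_y = 2.697 kN.
ΣF_x = 0: no horizontal applied forces, so A_x = 0.

A_x = 0, A_y = 2.697 kN, B_y = 22.30 kN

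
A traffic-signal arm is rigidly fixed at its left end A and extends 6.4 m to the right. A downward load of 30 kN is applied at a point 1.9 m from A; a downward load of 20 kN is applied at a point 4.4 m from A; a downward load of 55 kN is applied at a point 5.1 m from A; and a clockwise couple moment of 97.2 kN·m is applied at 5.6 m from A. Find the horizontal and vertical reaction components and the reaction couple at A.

A_x = 0, A_y = 105.0 kN, M_A = 522.7 kN·m

ΣF_x = 0: A_x = 0.
ΣF_y = 0: A_y − 30 − 20 − 55 = 0 → A_y = 105.0 kN.
ΣM about A: M_A − 30·1.9 − 20·4.4 − 55·5.1 − 97.2 = 0 → M_A = 522.7 kN·m.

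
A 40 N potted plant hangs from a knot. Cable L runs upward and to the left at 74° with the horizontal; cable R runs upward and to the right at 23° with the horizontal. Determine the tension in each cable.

T_L = 37.10 N, T_R = 11.11 N

ΣF_x = 0: −T_L·cos74° + T_R·cos23° = 0 → T_R = 0.299442·T_L.
ΣF_y = 0: T_L·sin74° + T_R·sin23° = 40.
Substitute: T_L·(0.961262 + 0.299442·0.390731) = 40 → T_L = 37.0967 ≈ 37.10 N.
Then T_R = 0.299442 × 37.0967 = 11.11 N.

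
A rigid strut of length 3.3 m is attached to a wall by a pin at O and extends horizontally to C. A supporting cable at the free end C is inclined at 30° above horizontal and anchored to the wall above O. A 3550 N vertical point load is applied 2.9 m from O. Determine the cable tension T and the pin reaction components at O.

T = 6239 N, O_x = 5403 N, O_y = 430.3 N

ΣM about O: T·sin30°·3.3 − 3550·2.9 = 0 → T = 10295/(3.3·0.5) = 6239.39 ≈ 6239 N.
ΣF_x = 0: O_x − T·cos30° = 0 → O_x = 6239.39 × 0.866025 = 5403 N.
ΣF_y = 0: O_y + T·sin30° − 3550 = 0 → O_y = 3550 − 6239.39 × 0.5 = 430.3 N.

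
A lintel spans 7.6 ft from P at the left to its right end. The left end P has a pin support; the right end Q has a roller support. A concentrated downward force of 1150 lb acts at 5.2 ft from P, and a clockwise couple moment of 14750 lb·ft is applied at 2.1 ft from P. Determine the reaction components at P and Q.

Taking moments about P: Q_y·7.6 − 1150·5.2 − 14750 = 0 → Q_y = 20730/7.6 = 2727.63 ≈ 2728 lb.
ΣF_y = 0: P_y + 2727.63 − 1150 = 0 → P_y = -1578 lb.
ΣF_x = 0: no horizontal applied forces, so P_x = 0.

P_x = 0, P_y = -1578 lb, Q_y = 2728 lb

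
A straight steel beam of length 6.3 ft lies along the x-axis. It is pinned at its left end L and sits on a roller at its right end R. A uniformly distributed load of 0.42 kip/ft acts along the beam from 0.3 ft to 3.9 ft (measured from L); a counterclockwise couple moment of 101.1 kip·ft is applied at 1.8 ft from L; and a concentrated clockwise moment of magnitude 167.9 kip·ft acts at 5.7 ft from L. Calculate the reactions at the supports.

L_x = 0, L_y = -9.595 kip, R_y = 11.11 kip

Resultant of the distributed load: 0.42 × 3.6 = 1.512 kip at 2.1 ft from L.
ΣM about L: R_y·6.3 − (0.42·3.6)·2.1 + 101.1 − 167.9 = 0 → R_y = 69.9752/6.3 = 11.1072 ≈ 11.11 kip.
ΣF_y = 0: L_y + 11.1072 − 0.42·3.6 = 0 → L_y = -9.595 kip.
ΣF_x = 0: no horizontal applied forces, so L_x = 0.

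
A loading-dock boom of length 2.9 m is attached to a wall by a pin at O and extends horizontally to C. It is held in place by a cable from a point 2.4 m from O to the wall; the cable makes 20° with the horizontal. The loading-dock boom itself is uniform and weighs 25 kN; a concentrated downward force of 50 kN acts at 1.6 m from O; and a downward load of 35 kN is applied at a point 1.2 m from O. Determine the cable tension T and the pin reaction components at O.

ΣM about O: T·sin20°·2.4 − 25·1.45 − 50·1.6 − 35·1.2 = 0 → T = 158.25/(2.4·0.34202) = 192.788 ≈ 192.8 kN.
ΣF_x = 0: O_x − T·cos20° = 0 → O_x = 192.788 × 0.939693 = 181.2 kN.
ΣF_y = 0: O_y + T·sin20° − 25 − 50 − 35 = 0 → O_y = 110 − 192.788 × 0.34202 = 44.06 kN.

T = 192.8 kN, O_x = 181.2 kN, O_y = 44.06 kN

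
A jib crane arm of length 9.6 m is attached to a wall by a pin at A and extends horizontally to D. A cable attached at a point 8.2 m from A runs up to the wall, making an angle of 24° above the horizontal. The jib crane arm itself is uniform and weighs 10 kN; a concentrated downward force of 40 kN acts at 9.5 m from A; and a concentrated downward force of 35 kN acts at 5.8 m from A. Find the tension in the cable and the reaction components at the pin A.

ΣM about A: T·sin24°·8.2 − 10·4.8 − 40·9.5 − 35·5.8 = 0 → T = 631/(8.2·0.406737) = 189.192 ≈ 189.2 kN.
ΣF_x = 0: A_x − T·cos24° = 0 → A_x = 189.192 × 0.913545 = 172.8 kN.
ΣF_y = 0: A_y + T·sin24° − 10 − 40 − 35 = 0 → A_y = 85 − 189.192 × 0.406737 = 8.049 kN.

T = 189.2 kN, A_x = 172.8 kN, A_y = 8.049 kN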